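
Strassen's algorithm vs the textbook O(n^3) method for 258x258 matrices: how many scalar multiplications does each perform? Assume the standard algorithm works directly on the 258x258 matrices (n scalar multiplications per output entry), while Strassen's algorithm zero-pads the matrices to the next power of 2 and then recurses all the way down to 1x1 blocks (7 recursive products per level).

Matrix multiplication for 258x258 matrices:

Strassen's algorithm requires power-of-2 dimensions. Pad 258x258 to 512x512 (next power of 2).

Standard algorithm: 258^3 = 17173512 multiplications
Strassen's algorithm: 7^(log2(512)) = 7^9 = 40353607 multiplications
Difference: 17173512 - 40353607 = -23180095 (Strassen uses MORE here due to padding overhead — for small or just-over-power-of-2 n, padding can outweigh the per-level savings)

Standard: 17173512 multiplications (258^3). Strassen: 40353607 multiplications (7^9, after padding to 512x512). Strassen reduces 8 recursive multiplications to 7 at each level.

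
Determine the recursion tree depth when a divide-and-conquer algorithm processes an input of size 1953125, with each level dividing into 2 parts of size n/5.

For divide and conquer with division factor 5:

Problem sizes at each level:
Level 0: 1953125
Level 1: 390625
Level 2: 78125
Level 3: 15625
Level 4: 3125
Level 5: 625
Level 6: 125
Level 7: 25
Level 8: 5
Level 9: 1

The root is level 0 and the size-1 base case is level 9 (the tree spans levels 0 through 9, i.e. 10 levels counting the root), so the depth is the number of divisions: log_5(1953125) = 9

The recursion tree depth is log_5(1953125) = 9. At each level, the problem size is divided by 5, so it takes 9 divisions to reduce to a base case of size 1. The algorithm makes 2 recursive calls at each level.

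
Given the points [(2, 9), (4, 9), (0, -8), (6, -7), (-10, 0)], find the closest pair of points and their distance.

Computing all pairwise distances among 5 points:

d((2, 9), (4, 9)) = 2.0 <-- minimum
d((2, 9), (0, -8)) = 17.1172
d((2, 9), (6, -7)) = 16.4924
d((2, 9), (-10, 0)) = 15.0
d((4, 9), (0, -8)) = 17.4642
d((4, 9), (6, -7)) = 16.1245
d((4, 9), (-10, 0)) = 16.6433
d((0, -8), (6, -7)) = 6.0828
d((0, -8), (-10, 0)) = 12.8062
d((6, -7), (-10, 0)) = 17.4642

Closest pair: (2, 9) and (4, 9) with distance 2.0

The closest pair is (2, 9) and (4, 9) with Euclidean distance 2.0. For 5 points, brute-force pairwise comparison is shown above. For large n, the divide-and-conquer algorithm (sort by x, recurse on halves, check the dividing strip) achieves O(n log n).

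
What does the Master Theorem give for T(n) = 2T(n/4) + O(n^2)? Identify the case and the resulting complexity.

Master Theorem for T(n) = 2T(n/4) + O(n^2):

a = 2, b = 4, c = 2
log_b(a) = log_4(2) = 0.5000

Case 3: c = 2 > log_4(2) = 0.5000
T(n) = O(n^2) = O(n^2)

For T(n) = 2T(n/4) + O(n^2): log_4(2) = 0.5000. This is Case 3 of the Master Theorem (c > log_b(a), work dominated by root), giving O(n^2).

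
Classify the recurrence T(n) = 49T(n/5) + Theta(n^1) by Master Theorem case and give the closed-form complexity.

Master Theorem for T(n) = 49T(n/5) + O(n^1):

a = 49, b = 5, c = 1
log_b(a) = log_5(49) = 2.4181

Case 1: c = 1 < log_5(49) = 2.4181
T(n) = O(n^(log_5 49))

For T(n) = 49T(n/5) + O(n^1): log_5(49) = 2.4181. This is Case 1 of the Master Theorem (c < log_b(a), work dominated by leaves), giving O(n^(log_5 49)).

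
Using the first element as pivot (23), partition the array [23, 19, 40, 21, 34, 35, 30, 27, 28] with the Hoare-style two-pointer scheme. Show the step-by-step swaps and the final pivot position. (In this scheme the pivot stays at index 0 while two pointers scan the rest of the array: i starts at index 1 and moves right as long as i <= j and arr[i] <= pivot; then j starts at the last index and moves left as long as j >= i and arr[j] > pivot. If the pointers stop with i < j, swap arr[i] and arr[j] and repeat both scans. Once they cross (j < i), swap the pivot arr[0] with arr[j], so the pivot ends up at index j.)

Hoare-style two-pointer partition with pivot = 23:

Initial array: [23, 19, 40, 21, 34, 35, 30, 27, 28]

Pointers start at i = 1, j = 8.
i stops at index 2 (arr[2]=40 > 23), j stops at index 3 (arr[3]=21 <= 23): swap arr[2] and arr[3], array becomes [23, 19, 21, 40, 34, 35, 30, 27, 28]
i ends at 3, j ends at 2: the pointers have crossed (j < i), so scanning stops.

Swap pivot arr[0] with arr[2] to place pivot at position 2: [21, 19, 23, 40, 34, 35, 30, 27, 28]
Pivot position: 2

After partitioning with pivot 23, the array becomes [21, 19, 23, 40, 34, 35, 30, 27, 28]. The pivot is placed at index 2. All elements to the left of the pivot are <= 23, and all elements to the right are > 23.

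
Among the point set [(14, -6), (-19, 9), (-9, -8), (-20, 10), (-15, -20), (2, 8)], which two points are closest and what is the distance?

Computing all pairwise distances among 6 points:

d((14, -6), (-19, 9)) = 36.2491
d((14, -6), (-9, -8)) = 23.0868
d((14, -6), (-20, 10)) = 37.5766
d((14, -6), (-15, -20)) = 32.2025
d((14, -6), (2, 8)) = 18.4391
d((-19, 9), (-9, -8)) = 19.7231
d((-19, 9), (-20, 10)) = 1.4142 <-- minimum
d((-19, 9), (-15, -20)) = 29.2746
d((-19, 9), (2, 8)) = 21.0238
d((-9, -8), (-20, 10)) = 21.095
d((-9, -8), (-15, -20)) = 13.4164
d((-9, -8), (2, 8)) = 19.4165
d((-20, 10), (-15, -20)) = 30.4138
d((-20, 10), (2, 8)) = 22.0907
d((-15, -20), (2, 8)) = 32.7567

Closest pair: (-19, 9) and (-20, 10) with distance 1.4142

The closest pair is (-19, 9) and (-20, 10) with Euclidean distance 1.4142. For 6 points, brute-force pairwise comparison is shown above. For large n, the divide-and-conquer algorithm (sort by x, recurse on halves, check the dividing strip) achieves O(n log n).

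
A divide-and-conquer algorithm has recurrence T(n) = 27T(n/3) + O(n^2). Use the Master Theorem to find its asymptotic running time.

Master Theorem for T(n) = 27T(n/3) + O(n^2):

a = 27, b = 3, c = 2
log_b(a) = log_3(27) = 3.0000

Case 1: c = 2 < log_3(27) = 3.0000
T(n) = O(n^(log_3 27)) = O(n^3)

For T(n) = 27T(n/3) + O(n^2): log_3(27) = 3.0000. This is Case 1 of the Master Theorem (c < log_b(a), work dominated by leaves), giving O(n^3).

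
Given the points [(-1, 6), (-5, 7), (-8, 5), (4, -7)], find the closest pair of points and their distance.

Computing all pairwise distances among 4 points:

d((-1, 6), (-5, 7)) = 4.1231
d((-1, 6), (-8, 5)) = 7.0711
d((-1, 6), (4, -7)) = 13.9284
d((-5, 7), (-8, 5)) = 3.6056 <-- minimum
d((-5, 7), (4, -7)) = 16.6433
d((-8, 5), (4, -7)) = 16.9706

Closest pair: (-5, 7) and (-8, 5) with distance 3.6056

The closest pair is (-5, 7) and (-8, 5) with Euclidean distance 3.6056. For 4 points, brute-force pairwise comparison is shown above. For large n, the divide-and-conquer algorithm (sort by x, recurse on halves, check the dividing strip) achieves O(n log n).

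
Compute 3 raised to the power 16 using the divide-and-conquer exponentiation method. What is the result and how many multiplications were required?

Computing 3^16 by squaring (build up from 3^1; each line after the first costs one multiplication):

3^1 = 3
3^2 = (3^1)^2 = 3^2 = 9
3^4 = (3^2)^2 = 9^2 = 81
3^8 = (3^4)^2 = 81^2 = 6561
3^16 = (3^8)^2 = 6561^2 = 43046721

Result: 43046721
Multiplications needed: 4 (4 lines after 3^1)

3^16 = 43046721. Using exponentiation by squaring, this requires 4 multiplications. The key idea: if the exponent is even, square the half-power; if odd, multiply by the base once.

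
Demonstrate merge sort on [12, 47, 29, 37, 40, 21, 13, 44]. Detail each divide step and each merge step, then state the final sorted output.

Merge sort trace:

Split: [12, 47, 29, 37, 40, 21, 13, 44] -> [12, 47, 29, 37] and [40, 21, 13, 44]
  Split: [12, 47, 29, 37] -> [12, 47] and [29, 37]
    Split: [12, 47] -> [12] and [47]
    Merge: [12] + [47] -> [12, 47]
    Split: [29, 37] -> [29] and [37]
    Merge: [29] + [37] -> [29, 37]
  Merge: [12, 47] + [29, 37] -> [12, 29, 37, 47]
  Split: [40, 21, 13, 44] -> [40, 21] and [13, 44]
    Split: [40, 21] -> [40] and [21]
    Merge: [40] + [21] -> [21, 40]
    Split: [13, 44] -> [13] and [44]
    Merge: [13] + [44] -> [13, 44]
  Merge: [21, 40] + [13, 44] -> [13, 21, 40, 44]
Merge: [12, 29, 37, 47] + [13, 21, 40, 44] -> [12, 13, 21, 29, 37, 40, 44, 47]

Final sorted array: [12, 13, 21, 29, 37, 40, 44, 47]

The merge sort proceeds by recursively splitting the array and merging sorted halves.
After all merges, the sorted array is [12, 13, 21, 29, 37, 40, 44, 47].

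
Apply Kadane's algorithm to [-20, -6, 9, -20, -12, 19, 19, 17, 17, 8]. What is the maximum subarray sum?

Using Kadane's algorithm on [-20, -6, 9, -20, -12, 19, 19, 17, 17, 8]:

Scanning through the array:
Position 1 (value -6): max_ending_here = -6, max_so_far = -6
Position 2 (value 9): max_ending_here = 9, max_so_far = 9
Position 3 (value -20): max_ending_here = -11, max_so_far = 9
Position 4 (value -12): max_ending_here = -12, max_so_far = 9
Position 5 (value 19): max_ending_here = 19, max_so_far = 19
Position 6 (value 19): max_ending_here = 38, max_so_far = 38
Position 7 (value 17): max_ending_here = 55, max_so_far = 55
Position 8 (value 17): max_ending_here = 72, max_so_far = 72
Position 9 (value 8): max_ending_here = 80, max_so_far = 80

Maximum subarray: [19, 19, 17, 17, 8]
Maximum sum: 80

The maximum subarray is [19, 19, 17, 17, 8] with sum 80. This subarray runs from index 5 to index 9.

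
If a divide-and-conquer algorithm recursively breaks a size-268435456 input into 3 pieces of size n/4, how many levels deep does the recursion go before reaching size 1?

For divide and conquer with division factor 4:

Problem sizes at each level:
Level 0: 268435456
Level 1: 67108864
Level 2: 16777216
Level 3: 4194304
Level 4: 1048576
Level 5: 262144
Level 6: 65536
Level 7: 16384
Level 8: 4096
Level 9: 1024
Level 10: 256
Level 11: 64
Level 12: 16
Level 13: 4
Level 14: 1

The root is level 0 and the size-1 base case is level 14 (the tree spans levels 0 through 14, i.e. 15 levels counting the root), so the depth is the number of divisions: log_4(268435456) = 14

The recursion tree depth is log_4(268435456) = 14. At each level, the problem size is divided by 4, so it takes 14 divisions to reduce to a base case of size 1. The algorithm makes 3 recursive calls at each level.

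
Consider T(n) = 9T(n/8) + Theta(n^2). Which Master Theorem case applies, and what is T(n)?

Master Theorem for T(n) = 9T(n/8) + O(n^2):

a = 9, b = 8, c = 2
log_b(a) = log_8(9) = 1.0566

Case 3: c = 2 > log_8(9) = 1.0566
T(n) = O(n^2) = O(n^2)

For T(n) = 9T(n/8) + O(n^2): log_8(9) = 1.0566. This is Case 3 of the Master Theorem (c > log_b(a), work dominated by root), giving O(n^2).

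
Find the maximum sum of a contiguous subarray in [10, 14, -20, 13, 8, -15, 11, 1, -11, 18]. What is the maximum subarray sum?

Using Kadane's algorithm on [10, 14, -20, 13, 8, -15, 11, 1, -11, 18]:

Scanning through the array:
Position 1 (value 14): max_ending_here = 24, max_so_far = 24
Position 2 (value -20): max_ending_here = 4, max_so_far = 24
Position 3 (value 13): max_ending_here = 17, max_so_far = 24
Position 4 (value 8): max_ending_here = 25, max_so_far = 25
Position 5 (value -15): max_ending_here = 10, max_so_far = 25
Position 6 (value 11): max_ending_here = 21, max_so_far = 25
Position 7 (value 1): max_ending_here = 22, max_so_far = 25
Position 8 (value -11): max_ending_here = 11, max_so_far = 25
Position 9 (value 18): max_ending_here = 29, max_so_far = 29

Maximum subarray: [10, 14, -20, 13, 8, -15, 11, 1, -11, 18]
Maximum sum: 29

The maximum subarray is [10, 14, -20, 13, 8, -15, 11, 1, -11, 18] with sum 29. This subarray runs from index 0 to index 9.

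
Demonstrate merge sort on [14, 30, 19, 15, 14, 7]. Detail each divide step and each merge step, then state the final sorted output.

Merge sort trace:

Split: [14, 30, 19, 15, 14, 7] -> [14, 30, 19] and [15, 14, 7]
  Split: [14, 30, 19] -> [14] and [30, 19]
    Split: [30, 19] -> [30] and [19]
    Merge: [30] + [19] -> [19, 30]
  Merge: [14] + [19, 30] -> [14, 19, 30]
  Split: [15, 14, 7] -> [15] and [14, 7]
    Split: [14, 7] -> [14] and [7]
    Merge: [14] + [7] -> [7, 14]
  Merge: [15] + [7, 14] -> [7, 14, 15]
Merge: [14, 19, 30] + [7, 14, 15] -> [7, 14, 14, 15, 19, 30]

Final sorted array: [7, 14, 14, 15, 19, 30]

The merge sort proceeds by recursively splitting the array and merging sorted halves.
After all merges, the sorted array is [7, 14, 14, 15, 19, 30].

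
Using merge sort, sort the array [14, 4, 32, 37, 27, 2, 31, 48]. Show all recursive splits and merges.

Merge sort trace:

Split: [14, 4, 32, 37, 27, 2, 31, 48] -> [14, 4, 32, 37] and [27, 2, 31, 48]
  Split: [14, 4, 32, 37] -> [14, 4] and [32, 37]
    Split: [14, 4] -> [14] and [4]
    Merge: [14] + [4] -> [4, 14]
    Split: [32, 37] -> [32] and [37]
    Merge: [32] + [37] -> [32, 37]
  Merge: [4, 14] + [32, 37] -> [4, 14, 32, 37]
  Split: [27, 2, 31, 48] -> [27, 2] and [31, 48]
    Split: [27, 2] -> [27] and [2]
    Merge: [27] + [2] -> [2, 27]
    Split: [31, 48] -> [31] and [48]
    Merge: [31] + [48] -> [31, 48]
  Merge: [2, 27] + [31, 48] -> [2, 27, 31, 48]
Merge: [4, 14, 32, 37] + [2, 27, 31, 48] -> [2, 4, 14, 27, 31, 32, 37, 48]

Final sorted array: [2, 4, 14, 27, 31, 32, 37, 48]

The merge sort proceeds by recursively splitting the array and merging sorted halves.
After all merges, the sorted array is [2, 4, 14, 27, 31, 32, 37, 48].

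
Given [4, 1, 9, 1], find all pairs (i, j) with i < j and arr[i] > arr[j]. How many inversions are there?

Finding inversions in [4, 1, 9, 1]:

(0, 1): arr[0]=4 > arr[1]=1
(0, 3): arr[0]=4 > arr[3]=1
(2, 3): arr[2]=9 > arr[3]=1

Total inversions: 3

The array has 3 inversion(s): (0,1), (0,3), (2,3). Each pair (i,j) satisfies i < j and arr[i] > arr[j].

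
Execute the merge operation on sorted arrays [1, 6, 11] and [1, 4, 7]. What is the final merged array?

Merging process:

Compare 1 vs 1: take 1 from left. Merged: [1]
Compare 6 vs 1: take 1 from right. Merged: [1, 1]
Compare 6 vs 4: take 4 from right. Merged: [1, 1, 4]
Compare 6 vs 7: take 6 from left. Merged: [1, 1, 4, 6]
Compare 11 vs 7: take 7 from right. Merged: [1, 1, 4, 6, 7]
Append remaining from left: [11]. Merged: [1, 1, 4, 6, 7, 11]

Final merged array: [1, 1, 4, 6, 7, 11]
Total comparisons: 5

The merged array is [1, 1, 4, 6, 7, 11], requiring 5 comparisons. The merge step runs in O(n) time where n is the total number of elements.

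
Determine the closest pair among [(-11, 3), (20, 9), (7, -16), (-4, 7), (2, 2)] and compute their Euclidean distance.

Computing all pairwise distances among 5 points:

d((-11, 3), (20, 9)) = 31.5753
d((-11, 3), (7, -16)) = 26.1725
d((-11, 3), (-4, 7)) = 8.0623
d((-11, 3), (2, 2)) = 13.0384
d((20, 9), (7, -16)) = 28.178
d((20, 9), (-4, 7)) = 24.0832
d((20, 9), (2, 2)) = 19.3132
d((7, -16), (-4, 7)) = 25.4951
d((7, -16), (2, 2)) = 18.6815
d((-4, 7), (2, 2)) = 7.8102 <-- minimum

Closest pair: (-4, 7) and (2, 2) with distance 7.8102

The closest pair is (-4, 7) and (2, 2) with Euclidean distance 7.8102. For 5 points, brute-force pairwise comparison is shown above. For large n, the divide-and-conquer algorithm (sort by x, recurse on halves, check the dividing strip) achieves O(n log n).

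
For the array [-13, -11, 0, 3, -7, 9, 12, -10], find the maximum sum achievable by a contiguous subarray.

Using Kadane's algorithm on [-13, -11, 0, 3, -7, 9, 12, -10]:

Scanning through the array:
Position 1 (value -11): max_ending_here = -11, max_so_far = -11
Position 2 (value 0): max_ending_here = 0, max_so_far = 0
Position 3 (value 3): max_ending_here = 3, max_so_far = 3
Position 4 (value -7): max_ending_here = -4, max_so_far = 3
Position 5 (value 9): max_ending_here = 9, max_so_far = 9
Position 6 (value 12): max_ending_here = 21, max_so_far = 21
Position 7 (value -10): max_ending_here = 11, max_so_far = 21

Maximum subarray: [9, 12]
Maximum sum: 21

The maximum subarray is [9, 12] with sum 21. This subarray runs from index 5 to index 6.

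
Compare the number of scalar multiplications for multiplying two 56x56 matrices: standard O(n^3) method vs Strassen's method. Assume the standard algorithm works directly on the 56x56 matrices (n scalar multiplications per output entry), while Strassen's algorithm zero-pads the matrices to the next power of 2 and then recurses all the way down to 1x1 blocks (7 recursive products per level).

Matrix multiplication for 56x56 matrices:

Strassen's algorithm requires power-of-2 dimensions. Pad 56x56 to 64x64 (next power of 2).

Standard algorithm: 56^3 = 175616 multiplications
Strassen's algorithm: 7^(log2(64)) = 7^6 = 117649 multiplications
Savings: 175616 - 117649 = 57967 multiplications

Standard: 175616 multiplications (56^3). Strassen: 117649 multiplications (7^6, after padding to 64x64). Strassen reduces 8 recursive multiplications to 7 at each level.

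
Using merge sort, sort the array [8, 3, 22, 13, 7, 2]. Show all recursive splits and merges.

Merge sort trace:

Split: [8, 3, 22, 13, 7, 2] -> [8, 3, 22] and [13, 7, 2]
  Split: [8, 3, 22] -> [8] and [3, 22]
    Split: [3, 22] -> [3] and [22]
    Merge: [3] + [22] -> [3, 22]
  Merge: [8] + [3, 22] -> [3, 8, 22]
  Split: [13, 7, 2] -> [13] and [7, 2]
    Split: [7, 2] -> [7] and [2]
    Merge: [7] + [2] -> [2, 7]
  Merge: [13] + [2, 7] -> [2, 7, 13]
Merge: [3, 8, 22] + [2, 7, 13] -> [2, 3, 7, 8, 13, 22]

Final sorted array: [2, 3, 7, 8, 13, 22]

The merge sort proceeds by recursively splitting the array and merging sorted halves.
After all merges, the sorted array is [2, 3, 7, 8, 13, 22].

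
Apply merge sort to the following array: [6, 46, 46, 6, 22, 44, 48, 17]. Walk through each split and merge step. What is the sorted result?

Merge sort trace:

Split: [6, 46, 46, 6, 22, 44, 48, 17] -> [6, 46, 46, 6] and [22, 44, 48, 17]
  Split: [6, 46, 46, 6] -> [6, 46] and [46, 6]
    Split: [6, 46] -> [6] and [46]
    Merge: [6] + [46] -> [6, 46]
    Split: [46, 6] -> [46] and [6]
    Merge: [46] + [6] -> [6, 46]
  Merge: [6, 46] + [6, 46] -> [6, 6, 46, 46]
  Split: [22, 44, 48, 17] -> [22, 44] and [48, 17]
    Split: [22, 44] -> [22] and [44]
    Merge: [22] + [44] -> [22, 44]
    Split: [48, 17] -> [48] and [17]
    Merge: [48] + [17] -> [17, 48]
  Merge: [22, 44] + [17, 48] -> [17, 22, 44, 48]
Merge: [6, 6, 46, 46] + [17, 22, 44, 48] -> [6, 6, 17, 22, 44, 46, 46, 48]

Final sorted array: [6, 6, 17, 22, 44, 46, 46, 48]

The merge sort proceeds by recursively splitting the array and merging sorted halves.
After all merges, the sorted array is [6, 6, 17, 22, 44, 46, 46, 48].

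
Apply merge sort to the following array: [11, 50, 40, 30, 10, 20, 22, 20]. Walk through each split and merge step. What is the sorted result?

Merge sort trace:

Split: [11, 50, 40, 30, 10, 20, 22, 20] -> [11, 50, 40, 30] and [10, 20, 22, 20]
  Split: [11, 50, 40, 30] -> [11, 50] and [40, 30]
    Split: [11, 50] -> [11] and [50]
    Merge: [11] + [50] -> [11, 50]
    Split: [40, 30] -> [40] and [30]
    Merge: [40] + [30] -> [30, 40]
  Merge: [11, 50] + [30, 40] -> [11, 30, 40, 50]
  Split: [10, 20, 22, 20] -> [10, 20] and [22, 20]
    Split: [10, 20] -> [10] and [20]
    Merge: [10] + [20] -> [10, 20]
    Split: [22, 20] -> [22] and [20]
    Merge: [22] + [20] -> [20, 22]
  Merge: [10, 20] + [20, 22] -> [10, 20, 20, 22]
Merge: [11, 30, 40, 50] + [10, 20, 20, 22] -> [10, 11, 20, 20, 22, 30, 40, 50]

Final sorted array: [10, 11, 20, 20, 22, 30, 40, 50]

The merge sort proceeds by recursively splitting the array and merging sorted halves.
After all merges, the sorted array is [10, 11, 20, 20, 22, 30, 40, 50].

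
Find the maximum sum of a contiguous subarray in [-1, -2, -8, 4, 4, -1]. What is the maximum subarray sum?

Using Kadane's algorithm on [-1, -2, -8, 4, 4, -1]:

Scanning through the array:
Position 1 (value -2): max_ending_here = -2, max_so_far = -1
Position 2 (value -8): max_ending_here = -8, max_so_far = -1
Position 3 (value 4): max_ending_here = 4, max_so_far = 4
Position 4 (value 4): max_ending_here = 8, max_so_far = 8
Position 5 (value -1): max_ending_here = 7, max_so_far = 8

Maximum subarray: [4, 4]
Maximum sum: 8

The maximum subarray is [4, 4] with sum 8. This subarray runs from index 3 to index 4.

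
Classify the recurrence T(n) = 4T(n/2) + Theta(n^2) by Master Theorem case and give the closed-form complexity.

Master Theorem for T(n) = 4T(n/2) + O(n^2):

a = 4, b = 2, c = 2
log_b(a) = log_2(4) = 2.0000

Case 2: c = 2 = log_2(4) = 2.0000
T(n) = O(n^2 log n) = O(n^2 log n)

For T(n) = 4T(n/2) + O(n^2): log_2(4) = 2.0000. This is Case 2 of the Master Theorem (c = log_b(a), equal work at all levels), giving O(n^2 log n).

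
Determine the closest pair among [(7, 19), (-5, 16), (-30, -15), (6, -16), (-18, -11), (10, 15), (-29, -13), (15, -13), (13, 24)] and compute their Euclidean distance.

Computing all pairwise distances among 9 points:

d((7, 19), (-5, 16)) = 12.3693
d((7, 19), (-30, -15)) = 50.2494
d((7, 19), (6, -16)) = 35.0143
d((7, 19), (-18, -11)) = 39.0512
d((7, 19), (10, 15)) = 5.0
d((7, 19), (-29, -13)) = 48.1664
d((7, 19), (15, -13)) = 32.9848
d((7, 19), (13, 24)) = 7.8102
d((-5, 16), (-30, -15)) = 39.8246
d((-5, 16), (6, -16)) = 33.8378
d((-5, 16), (-18, -11)) = 29.9666
d((-5, 16), (10, 15)) = 15.0333
d((-5, 16), (-29, -13)) = 37.6431
d((-5, 16), (15, -13)) = 35.2278
d((-5, 16), (13, 24)) = 19.6977
d((-30, -15), (6, -16)) = 36.0139
d((-30, -15), (-18, -11)) = 12.6491
d((-30, -15), (10, 15)) = 50.0
d((-30, -15), (-29, -13)) = 2.2361 <-- minimum
d((-30, -15), (15, -13)) = 45.0444
d((-30, -15), (13, 24)) = 58.0517
d((6, -16), (-18, -11)) = 24.5153
d((6, -16), (10, 15)) = 31.257
d((6, -16), (-29, -13)) = 35.1283
d((6, -16), (15, -13)) = 9.4868
d((6, -16), (13, 24)) = 40.6079
d((-18, -11), (10, 15)) = 38.2099
d((-18, -11), (-29, -13)) = 11.1803
d((-18, -11), (15, -13)) = 33.0606
d((-18, -11), (13, 24)) = 46.7547
d((10, 15), (-29, -13)) = 48.0104
d((10, 15), (15, -13)) = 28.4429
d((10, 15), (13, 24)) = 9.4868
d((-29, -13), (15, -13)) = 44.0
d((-29, -13), (13, 24)) = 55.9732
d((15, -13), (13, 24)) = 37.054

Closest pair: (-30, -15) and (-29, -13) with distance 2.2361

The closest pair is (-30, -15) and (-29, -13) with Euclidean distance 2.2361. For 9 points, brute-force pairwise comparison is shown above. For large n, the divide-and-conquer algorithm (sort by x, recurse on halves, check the dividing strip) achieves O(n log n).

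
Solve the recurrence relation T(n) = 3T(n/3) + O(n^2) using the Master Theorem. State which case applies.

Master Theorem for T(n) = 3T(n/3) + O(n^2):

a = 3, b = 3, c = 2
log_b(a) = log_3(3) = 1.0000

Case 3: c = 2 > log_3(3) = 1.0000
T(n) = O(n^2) = O(n^2)

For T(n) = 3T(n/3) + O(n^2): log_3(3) = 1.0000. This is Case 3 of the Master Theorem (c > log_b(a), work dominated by root), giving O(n^2).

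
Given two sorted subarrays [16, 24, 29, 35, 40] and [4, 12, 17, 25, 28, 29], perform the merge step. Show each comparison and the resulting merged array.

Merging process:

Compare 16 vs 4: take 4 from right. Merged: [4]
Compare 16 vs 12: take 12 from right. Merged: [4, 12]
Compare 16 vs 17: take 16 from left. Merged: [4, 12, 16]
Compare 24 vs 17: take 17 from right. Merged: [4, 12, 16, 17]
Compare 24 vs 25: take 24 from left. Merged: [4, 12, 16, 17, 24]
Compare 29 vs 25: take 25 from right. Merged: [4, 12, 16, 17, 24, 25]
Compare 29 vs 28: take 28 from right. Merged: [4, 12, 16, 17, 24, 25, 28]
Compare 29 vs 29: take 29 from left. Merged: [4, 12, 16, 17, 24, 25, 28, 29]
Compare 35 vs 29: take 29 from right. Merged: [4, 12, 16, 17, 24, 25, 28, 29, 29]
Append remaining from left: [35, 40]. Merged: [4, 12, 16, 17, 24, 25, 28, 29, 29, 35, 40]

Final merged array: [4, 12, 16, 17, 24, 25, 28, 29, 29, 35, 40]
Total comparisons: 9

The merged array is [4, 12, 16, 17, 24, 25, 28, 29, 29, 35, 40], requiring 9 comparisons. The merge step runs in O(n) time where n is the total number of elements.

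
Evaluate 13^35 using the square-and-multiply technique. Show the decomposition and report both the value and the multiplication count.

Computing 13^35 by squaring (build up from 13^1; each line after the first costs one multiplication):

13^1 = 13
13^2 = (13^1)^2 = 13^2 = 169
13^4 = (13^2)^2 = 169^2 = 28561
13^8 = (13^4)^2 = 28561^2 = 815730721
13^16 = (13^8)^2 = 815730721^2 = 665416609183179841
13^17 = 13 * 13^16 = 13 * 665416609183179841 = 8650415919381337933
13^34 = (13^17)^2 = 8650415919381337933^2 = 74829695578286078013428929473144712489
13^35 = 13 * 13^34 = 13 * 74829695578286078013428929473144712489 = 972786042517719014174576083150881262357

Result: 972786042517719014174576083150881262357
Multiplications needed: 7 (7 lines after 13^1)

13^35 = 972786042517719014174576083150881262357. Using exponentiation by squaring, this requires 7 multiplications. The key idea: if the exponent is even, square the half-power; if odd, multiply by the base once.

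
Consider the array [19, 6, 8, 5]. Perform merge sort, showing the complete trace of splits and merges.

Merge sort trace:

Split: [19, 6, 8, 5] -> [19, 6] and [8, 5]
  Split: [19, 6] -> [19] and [6]
  Merge: [19] + [6] -> [6, 19]
  Split: [8, 5] -> [8] and [5]
  Merge: [8] + [5] -> [5, 8]
Merge: [6, 19] + [5, 8] -> [5, 6, 8, 19]

Final sorted array: [5, 6, 8, 19]

The merge sort proceeds by recursively splitting the array and merging sorted halves.
After all merges, the sorted array is [5, 6, 8, 19].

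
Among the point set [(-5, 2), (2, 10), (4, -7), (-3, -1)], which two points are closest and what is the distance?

Computing all pairwise distances among 4 points:

d((-5, 2), (2, 10)) = 10.6301
d((-5, 2), (4, -7)) = 12.7279
d((-5, 2), (-3, -1)) = 3.6056 <-- minimum
d((2, 10), (4, -7)) = 17.1172
d((2, 10), (-3, -1)) = 12.083
d((4, -7), (-3, -1)) = 9.2195

Closest pair: (-5, 2) and (-3, -1) with distance 3.6056

The closest pair is (-5, 2) and (-3, -1) with Euclidean distance 3.6056. For 4 points, brute-force pairwise comparison is shown above. For large n, the divide-and-conquer algorithm (sort by x, recurse on halves, check the dividing strip) achieves O(n log n).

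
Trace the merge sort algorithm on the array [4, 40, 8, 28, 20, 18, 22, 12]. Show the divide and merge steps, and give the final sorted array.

Merge sort trace:

Split: [4, 40, 8, 28, 20, 18, 22, 12] -> [4, 40, 8, 28] and [20, 18, 22, 12]
  Split: [4, 40, 8, 28] -> [4, 40] and [8, 28]
    Split: [4, 40] -> [4] and [40]
    Merge: [4] + [40] -> [4, 40]
    Split: [8, 28] -> [8] and [28]
    Merge: [8] + [28] -> [8, 28]
  Merge: [4, 40] + [8, 28] -> [4, 8, 28, 40]
  Split: [20, 18, 22, 12] -> [20, 18] and [22, 12]
    Split: [20, 18] -> [20] and [18]
    Merge: [20] + [18] -> [18, 20]
    Split: [22, 12] -> [22] and [12]
    Merge: [22] + [12] -> [12, 22]
  Merge: [18, 20] + [12, 22] -> [12, 18, 20, 22]
Merge: [4, 8, 28, 40] + [12, 18, 20, 22] -> [4, 8, 12, 18, 20, 22, 28, 40]

Final sorted array: [4, 8, 12, 18, 20, 22, 28, 40]

The merge sort proceeds by recursively splitting the array and merging sorted halves.
After all merges, the sorted array is [4, 8, 12, 18, 20, 22, 28, 40].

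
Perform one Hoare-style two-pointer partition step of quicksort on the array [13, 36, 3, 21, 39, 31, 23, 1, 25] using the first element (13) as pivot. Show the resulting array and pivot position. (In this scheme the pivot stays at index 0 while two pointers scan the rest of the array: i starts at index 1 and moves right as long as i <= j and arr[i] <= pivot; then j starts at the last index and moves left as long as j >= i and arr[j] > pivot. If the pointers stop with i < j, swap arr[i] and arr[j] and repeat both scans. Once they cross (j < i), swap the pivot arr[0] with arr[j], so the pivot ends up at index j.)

Hoare-style two-pointer partition with pivot = 13:

Initial array: [13, 36, 3, 21, 39, 31, 23, 1, 25]

Pointers start at i = 1, j = 8.
i stops at index 1 (arr[1]=36 > 13), j stops at index 7 (arr[7]=1 <= 13): swap arr[1] and arr[7], array becomes [13, 1, 3, 21, 39, 31, 23, 36, 25]
i ends at 3, j ends at 2: the pointers have crossed (j < i), so scanning stops.

Swap pivot arr[0] with arr[2] to place pivot at position 2: [3, 1, 13, 21, 39, 31, 23, 36, 25]
Pivot position: 2

After partitioning with pivot 13, the array becomes [3, 1, 13, 21, 39, 31, 23, 36, 25]. The pivot is placed at index 2. All elements to the left of the pivot are <= 13, and all elements to the right are > 13.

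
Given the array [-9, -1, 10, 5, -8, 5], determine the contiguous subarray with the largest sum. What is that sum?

Using Kadane's algorithm on [-9, -1, 10, 5, -8, 5]:

Scanning through the array:
Position 1 (value -1): max_ending_here = -1, max_so_far = -1
Position 2 (value 10): max_ending_here = 10, max_so_far = 10
Position 3 (value 5): max_ending_here = 15, max_so_far = 15
Position 4 (value -8): max_ending_here = 7, max_so_far = 15
Position 5 (value 5): max_ending_here = 12, max_so_far = 15

Maximum subarray: [10, 5]
Maximum sum: 15

The maximum subarray is [10, 5] with sum 15. This subarray runs from index 2 to index 3.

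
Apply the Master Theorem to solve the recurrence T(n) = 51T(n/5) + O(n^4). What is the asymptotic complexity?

Master Theorem for T(n) = 51T(n/5) + O(n^4):

a = 51, b = 5, c = 4
log_b(a) = log_5(51) = 2.4430

Case 3: c = 4 > log_5(51) = 2.4430
T(n) = O(n^4) = O(n^4)

For T(n) = 51T(n/5) + O(n^4): log_5(51) = 2.4430. This is Case 3 of the Master Theorem (c > log_b(a), work dominated by root), giving O(n^4).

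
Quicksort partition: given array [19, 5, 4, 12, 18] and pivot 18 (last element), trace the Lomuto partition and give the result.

Lomuto partition with pivot = 18:

Initial array: [19, 5, 4, 12, 18]

arr[0]=19 > 18: no swap
arr[1]=5 <= 18: swap with position 0, array becomes [5, 19, 4, 12, 18]
arr[2]=4 <= 18: swap with position 1, array becomes [5, 4, 19, 12, 18]
arr[3]=12 <= 18: swap with position 2, array becomes [5, 4, 12, 19, 18]

Place pivot at position 3: [5, 4, 12, 18, 19]
Pivot position: 3

After partitioning with pivot 18, the array becomes [5, 4, 12, 18, 19]. The pivot is placed at index 3. All elements to the left of the pivot are <= 18, and all elements to the right are > 18.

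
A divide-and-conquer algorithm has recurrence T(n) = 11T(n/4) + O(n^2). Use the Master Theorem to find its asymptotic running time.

Master Theorem for T(n) = 11T(n/4) + O(n^2):

a = 11, b = 4, c = 2
log_b(a) = log_4(11) = 1.7297

Case 3: c = 2 > log_4(11) = 1.7297
T(n) = O(n^2) = O(n^2)

For T(n) = 11T(n/4) + O(n^2): log_4(11) = 1.7297. This is Case 3 of the Master Theorem (c > log_b(a), work dominated by root), giving O(n^2).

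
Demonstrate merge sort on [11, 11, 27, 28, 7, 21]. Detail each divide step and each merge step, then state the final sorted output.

Merge sort trace:

Split: [11, 11, 27, 28, 7, 21] -> [11, 11, 27] and [28, 7, 21]
  Split: [11, 11, 27] -> [11] and [11, 27]
    Split: [11, 27] -> [11] and [27]
    Merge: [11] + [27] -> [11, 27]
  Merge: [11] + [11, 27] -> [11, 11, 27]
  Split: [28, 7, 21] -> [28] and [7, 21]
    Split: [7, 21] -> [7] and [21]
    Merge: [7] + [21] -> [7, 21]
  Merge: [28] + [7, 21] -> [7, 21, 28]
Merge: [11, 11, 27] + [7, 21, 28] -> [7, 11, 11, 21, 27, 28]

Final sorted array: [7, 11, 11, 21, 27, 28]

The merge sort proceeds by recursively splitting the array and merging sorted halves.
After all merges, the sorted array is [7, 11, 11, 21, 27, 28].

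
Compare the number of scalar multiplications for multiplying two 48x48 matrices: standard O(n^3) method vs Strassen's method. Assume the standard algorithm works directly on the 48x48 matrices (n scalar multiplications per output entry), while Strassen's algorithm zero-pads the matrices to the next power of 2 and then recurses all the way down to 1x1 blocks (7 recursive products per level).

Matrix multiplication for 48x48 matrices:

Strassen's algorithm requires power-of-2 dimensions. Pad 48x48 to 64x64 (next power of 2).

Standard algorithm: 48^3 = 110592 multiplications
Strassen's algorithm: 7^(log2(64)) = 7^6 = 117649 multiplications
Difference: 110592 - 117649 = -7057 (Strassen uses MORE here due to padding overhead — for small or just-over-power-of-2 n, padding can outweigh the per-level savings)

Standard: 110592 multiplications (48^3). Strassen: 117649 multiplications (7^6, after padding to 64x64). Strassen reduces 8 recursive multiplications to 7 at each level.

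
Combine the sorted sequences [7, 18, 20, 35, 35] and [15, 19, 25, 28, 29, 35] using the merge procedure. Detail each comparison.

Merging process:

Compare 7 vs 15: take 7 from left. Merged: [7]
Compare 18 vs 15: take 15 from right. Merged: [7, 15]
Compare 18 vs 19: take 18 from left. Merged: [7, 15, 18]
Compare 20 vs 19: take 19 from right. Merged: [7, 15, 18, 19]
Compare 20 vs 25: take 20 from left. Merged: [7, 15, 18, 19, 20]
Compare 35 vs 25: take 25 from right. Merged: [7, 15, 18, 19, 20, 25]
Compare 35 vs 28: take 28 from right. Merged: [7, 15, 18, 19, 20, 25, 28]
Compare 35 vs 29: take 29 from right. Merged: [7, 15, 18, 19, 20, 25, 28, 29]
Compare 35 vs 35: take 35 from left. Merged: [7, 15, 18, 19, 20, 25, 28, 29, 35]
Compare 35 vs 35: take 35 from left. Merged: [7, 15, 18, 19, 20, 25, 28, 29, 35, 35]
Append remaining from right: [35]. Merged: [7, 15, 18, 19, 20, 25, 28, 29, 35, 35, 35]

Final merged array: [7, 15, 18, 19, 20, 25, 28, 29, 35, 35, 35]
Total comparisons: 10

The merged array is [7, 15, 18, 19, 20, 25, 28, 29, 35, 35, 35], requiring 10 comparisons. The merge step runs in O(n) time where n is the total number of elements.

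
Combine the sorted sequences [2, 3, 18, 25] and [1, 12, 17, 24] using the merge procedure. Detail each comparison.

Merging process:

Compare 2 vs 1: take 1 from right. Merged: [1]
Compare 2 vs 12: take 2 from left. Merged: [1, 2]
Compare 3 vs 12: take 3 from left. Merged: [1, 2, 3]
Compare 18 vs 12: take 12 from right. Merged: [1, 2, 3, 12]
Compare 18 vs 17: take 17 from right. Merged: [1, 2, 3, 12, 17]
Compare 18 vs 24: take 18 from left. Merged: [1, 2, 3, 12, 17, 18]
Compare 25 vs 24: take 24 from right. Merged: [1, 2, 3, 12, 17, 18, 24]
Append remaining from left: [25]. Merged: [1, 2, 3, 12, 17, 18, 24, 25]

Final merged array: [1, 2, 3, 12, 17, 18, 24, 25]
Total comparisons: 7

The merged array is [1, 2, 3, 12, 17, 18, 24, 25], requiring 7 comparisons. The merge step runs in O(n) time where n is the total number of elements.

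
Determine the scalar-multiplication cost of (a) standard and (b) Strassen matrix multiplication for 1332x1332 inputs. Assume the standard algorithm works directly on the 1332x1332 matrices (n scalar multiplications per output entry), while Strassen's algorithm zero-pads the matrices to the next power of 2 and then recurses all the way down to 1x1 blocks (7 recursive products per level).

Matrix multiplication for 1332x1332 matrices:

Strassen's algorithm requires power-of-2 dimensions. Pad 1332x1332 to 2048x2048 (next power of 2).

Standard algorithm: 1332^3 = 2363266368 multiplications
Strassen's algorithm: 7^(log2(2048)) = 7^11 = 1977326743 multiplications
Savings: 2363266368 - 1977326743 = 385939625 multiplications

Standard: 2363266368 multiplications (1332^3). Strassen: 1977326743 multiplications (7^11, after padding to 2048x2048). Strassen reduces 8 recursive multiplications to 7 at each level.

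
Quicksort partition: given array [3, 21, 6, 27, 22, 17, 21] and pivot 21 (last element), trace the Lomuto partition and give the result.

Lomuto partition with pivot = 21:

Initial array: [3, 21, 6, 27, 22, 17, 21]

arr[0]=3 <= 21: swap with position 0, array becomes [3, 21, 6, 27, 22, 17, 21]
arr[1]=21 <= 21: swap with position 1, array becomes [3, 21, 6, 27, 22, 17, 21]
arr[2]=6 <= 21: swap with position 2, array becomes [3, 21, 6, 27, 22, 17, 21]
arr[3]=27 > 21: no swap
arr[4]=22 > 21: no swap
arr[5]=17 <= 21: swap with position 3, array becomes [3, 21, 6, 17, 22, 27, 21]

Place pivot at position 4: [3, 21, 6, 17, 21, 27, 22]
Pivot position: 4

After partitioning with pivot 21, the array becomes [3, 21, 6, 17, 21, 27, 22]. The pivot is placed at index 4. All elements to the left of the pivot are <= 21, and all elements to the right are > 21.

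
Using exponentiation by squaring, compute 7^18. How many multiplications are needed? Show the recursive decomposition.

Computing 7^18 by squaring (build up from 7^1; each line after the first costs one multiplication):

7^1 = 7
7^2 = (7^1)^2 = 7^2 = 49
7^4 = (7^2)^2 = 49^2 = 2401
7^8 = (7^4)^2 = 2401^2 = 5764801
7^9 = 7 * 7^8 = 7 * 5764801 = 40353607
7^18 = (7^9)^2 = 40353607^2 = 1628413597910449

Result: 1628413597910449
Multiplications needed: 5 (5 lines after 7^1)

7^18 = 1628413597910449. Using exponentiation by squaring, this requires 5 multiplications. The key idea: if the exponent is even, square the half-power; if odd, multiply by the base once.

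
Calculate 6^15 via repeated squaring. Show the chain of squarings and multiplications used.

Computing 6^15 by squaring (build up from 6^1; each line after the first costs one multiplication):

6^1 = 6
6^2 = (6^1)^2 = 6^2 = 36
6^3 = 6 * 6^2 = 6 * 36 = 216
6^6 = (6^3)^2 = 216^2 = 46656
6^7 = 6 * 6^6 = 6 * 46656 = 279936
6^14 = (6^7)^2 = 279936^2 = 78364164096
6^15 = 6 * 6^14 = 6 * 78364164096 = 470184984576

Result: 470184984576
Multiplications needed: 6 (6 lines after 6^1)

6^15 = 470184984576. Using exponentiation by squaring, this requires 6 multiplications. The key idea: if the exponent is even, square the half-power; if odd, multiply by the base once.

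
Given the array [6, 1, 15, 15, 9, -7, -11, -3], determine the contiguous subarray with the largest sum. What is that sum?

Using Kadane's algorithm on [6, 1, 15, 15, 9, -7, -11, -3]:

Scanning through the array:
Position 1 (value 1): max_ending_here = 7, max_so_far = 7
Position 2 (value 15): max_ending_here = 22, max_so_far = 22
Position 3 (value 15): max_ending_here = 37, max_so_far = 37
Position 4 (value 9): max_ending_here = 46, max_so_far = 46
Position 5 (value -7): max_ending_here = 39, max_so_far = 46
Position 6 (value -11): max_ending_here = 28, max_so_far = 46
Position 7 (value -3): max_ending_here = 25, max_so_far = 46

Maximum subarray: [6, 1, 15, 15, 9]
Maximum sum: 46

The maximum subarray is [6, 1, 15, 15, 9] with sum 46. This subarray runs from index 0 to index 4.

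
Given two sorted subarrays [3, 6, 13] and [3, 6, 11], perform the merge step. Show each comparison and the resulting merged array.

Merging process:

Compare 3 vs 3: take 3 from left. Merged: [3]
Compare 6 vs 3: take 3 from right. Merged: [3, 3]
Compare 6 vs 6: take 6 from left. Merged: [3, 3, 6]
Compare 13 vs 6: take 6 from right. Merged: [3, 3, 6, 6]
Compare 13 vs 11: take 11 from right. Merged: [3, 3, 6, 6, 11]
Append remaining from left: [13]. Merged: [3, 3, 6, 6, 11, 13]

Final merged array: [3, 3, 6, 6, 11, 13]
Total comparisons: 5

The merged array is [3, 3, 6, 6, 11, 13], requiring 5 comparisons. The merge step runs in O(n) time where n is the total number of elements.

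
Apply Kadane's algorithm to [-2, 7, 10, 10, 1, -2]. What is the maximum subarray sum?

Using Kadane's algorithm on [-2, 7, 10, 10, 1, -2]:

Scanning through the array:
Position 1 (value 7): max_ending_here = 7, max_so_far = 7
Position 2 (value 10): max_ending_here = 17, max_so_far = 17
Position 3 (value 10): max_ending_here = 27, max_so_far = 27
Position 4 (value 1): max_ending_here = 28, max_so_far = 28
Position 5 (value -2): max_ending_here = 26, max_so_far = 28

Maximum subarray: [7, 10, 10, 1]
Maximum sum: 28

The maximum subarray is [7, 10, 10, 1] with sum 28. This subarray runs from index 1 to index 4.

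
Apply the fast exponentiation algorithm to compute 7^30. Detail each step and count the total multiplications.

Computing 7^30 by squaring (build up from 7^1; each line after the first costs one multiplication):

7^1 = 7
7^2 = (7^1)^2 = 7^2 = 49
7^3 = 7 * 7^2 = 7 * 49 = 343
7^6 = (7^3)^2 = 343^2 = 117649
7^7 = 7 * 7^6 = 7 * 117649 = 823543
7^14 = (7^7)^2 = 823543^2 = 678223072849
7^15 = 7 * 7^14 = 7 * 678223072849 = 4747561509943
7^30 = (7^15)^2 = 4747561509943^2 = 22539340290692258087863249

Result: 22539340290692258087863249
Multiplications needed: 7 (7 lines after 7^1)

7^30 = 22539340290692258087863249. Using exponentiation by squaring, this requires 7 multiplications. The key idea: if the exponent is even, square the half-power; if odd, multiply by the base once.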